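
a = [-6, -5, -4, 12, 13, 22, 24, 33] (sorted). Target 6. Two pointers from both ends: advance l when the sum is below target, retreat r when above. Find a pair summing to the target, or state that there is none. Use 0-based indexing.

(-6, 12)

l=0 r=7: -6+33=27 >6, r--
l=0 r=6: -6+24=18 >6, r--
l=0 r=5: -6+22=16 >6, r--
l=0 r=4: -6+13=7 >6, r--
l=0 r=3: -6+12=6, found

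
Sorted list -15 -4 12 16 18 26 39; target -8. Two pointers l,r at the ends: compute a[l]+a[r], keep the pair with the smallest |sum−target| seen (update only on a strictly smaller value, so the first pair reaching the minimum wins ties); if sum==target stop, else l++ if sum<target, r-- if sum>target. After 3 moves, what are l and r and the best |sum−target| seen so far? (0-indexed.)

l=0 r=6: -15+39=24 d=32 *, r--
l=0 r=5: -15+26=11 d=19 *, r--
l=0 r=4: -15+18=3 d=11 *, r--

l=0, r=3, best |Δ|=11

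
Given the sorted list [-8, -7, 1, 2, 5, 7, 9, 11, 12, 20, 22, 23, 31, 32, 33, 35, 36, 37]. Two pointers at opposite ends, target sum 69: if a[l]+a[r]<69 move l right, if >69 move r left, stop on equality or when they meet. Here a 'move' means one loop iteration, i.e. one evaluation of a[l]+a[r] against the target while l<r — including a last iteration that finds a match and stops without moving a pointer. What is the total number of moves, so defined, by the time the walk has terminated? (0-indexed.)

14 moves

l=0 r=17: -8+37=29 <69, l++
l=1 r=17: -7+37=30 <69, l++
l=2 r=17: 1+37=38 <69, l++
l=3 r=17: 2+37=39 <69, l++
l=4 r=17: 5+37=42 <69, l++
l=5 r=17: 7+37=44 <69, l++
l=6 r=17: 9+37=46 <69, l++
l=7 r=17: 11+37=48 <69, l++
l=8 r=17: 12+37=49 <69, l++
l=9 r=17: 20+37=57 <69, l++
l=10 r=17: 22+37=59 <69, l++
l=11 r=17: 23+37=60 <69, l++
l=12 r=17: 31+37=68 <69, l++
l=13 r=17: 32+37=69, found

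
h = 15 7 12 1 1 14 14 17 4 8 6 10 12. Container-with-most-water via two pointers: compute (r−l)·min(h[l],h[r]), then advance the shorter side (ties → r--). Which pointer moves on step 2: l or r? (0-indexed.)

[0,12] min(15,12)*12=144 best=144 * → r--
[0,11] min(15,10)*11=110 best=144 → r--

r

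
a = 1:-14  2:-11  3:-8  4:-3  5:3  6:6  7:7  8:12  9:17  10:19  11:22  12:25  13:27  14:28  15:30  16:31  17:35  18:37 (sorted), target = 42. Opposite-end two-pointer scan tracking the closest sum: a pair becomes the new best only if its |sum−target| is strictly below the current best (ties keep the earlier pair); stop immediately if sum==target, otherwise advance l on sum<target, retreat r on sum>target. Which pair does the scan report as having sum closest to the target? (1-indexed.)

[1,18] -14+37=23 d=19 * → l++
[2,18] -11+37=26 d=16 * → l++
[3,18] -8+37=29 d=13 * → l++
[4,18] -3+37=34 d=8 * → l++
[5,18] 3+37=40 d=2 * → l++
[6,18] 6+37=43 d=1 * → r--
[6,17] 6+35=41 d=1 → l++
[7,17] 7+35=42 d=0 * → stop

pair (7, 35) with sum 42 (|Δ|=0)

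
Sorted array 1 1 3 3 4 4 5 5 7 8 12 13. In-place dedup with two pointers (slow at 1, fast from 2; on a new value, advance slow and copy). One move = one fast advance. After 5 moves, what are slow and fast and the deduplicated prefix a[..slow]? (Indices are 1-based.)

(s=1,f=2) a[fast]=1=a[slow] dup → fast++
(s=1,f=3) a[fast]=3≠a[slow]=1 write a[2]=3 → slow++,fast++
(s=2,f=4) a[fast]=3=a[slow] dup → fast++
(s=2,f=5) a[fast]=4≠a[slow]=3 write a[3]=4 → slow++,fast++
(s=3,f=6) a[fast]=4=a[slow] dup → fast++

slow=3, fast=7, prefix=[1, 3, 4]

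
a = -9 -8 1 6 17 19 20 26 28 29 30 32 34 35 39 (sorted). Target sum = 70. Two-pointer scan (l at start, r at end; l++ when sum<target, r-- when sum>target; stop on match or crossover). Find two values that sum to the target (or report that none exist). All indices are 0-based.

no pair

l=0 r=14: -9+39=30 <70, l++
l=1 r=14: -8+39=31 <70, l++
l=2 r=14: 1+39=40 <70, l++
l=3 r=14: 6+39=45 <70, l++
l=4 r=14: 17+39=56 <70, l++
l=5 r=14: 19+39=58 <70, l++
l=6 r=14: 20+39=59 <70, l++
l=7 r=14: 26+39=65 <70, l++
l=8 r=14: 28+39=67 <70, l++
l=9 r=14: 29+39=68 <70, l++
l=10 r=14: 30+39=69 <70, l++
l=11 r=14: 32+39=71 >70, r--
l=11 r=13: 32+35=67 <70, l++
l=12 r=13: 34+35=69 <70, l++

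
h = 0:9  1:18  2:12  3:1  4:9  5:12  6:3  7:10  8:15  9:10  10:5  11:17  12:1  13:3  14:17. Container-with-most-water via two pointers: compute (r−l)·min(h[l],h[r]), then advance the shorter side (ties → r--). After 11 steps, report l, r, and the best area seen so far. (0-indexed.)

[0,14] min(9,17)*14=126 best=126 * → l++
[1,14] min(18,17)*13=221 best=221 * → r--
[1,13] min(18,3)*12=36 best=221 → r--
[1,12] min(18,1)*11=11 best=221 → r--
[1,11] min(18,17)*10=170 best=221 → r--
[1,10] min(18,5)*9=45 best=221 → r--
[1,9] min(18,10)*8=80 best=221 → r--
[1,8] min(18,15)*7=105 best=221 → r--
[1,7] min(18,10)*6=60 best=221 → r--
[1,6] min(18,3)*5=15 best=221 → r--
[1,5] min(18,12)*4=48 best=221 → r--

l=1, r=4, best area=221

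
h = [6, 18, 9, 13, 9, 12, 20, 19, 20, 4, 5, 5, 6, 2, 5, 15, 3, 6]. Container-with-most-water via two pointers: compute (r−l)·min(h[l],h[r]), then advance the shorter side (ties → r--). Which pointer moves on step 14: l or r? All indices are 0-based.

[0,17] min(6,6)*17=102 best=102 * → r--
[0,16] min(6,3)*16=48 best=102 → r--
[0,15] min(6,15)*15=90 best=102 → l++
[1,15] min(18,15)*14=210 best=210 * → r--
[1,14] min(18,5)*13=65 best=210 → r--
[1,13] min(18,2)*12=24 best=210 → r--
[1,12] min(18,6)*11=66 best=210 → r--
[1,11] min(18,5)*10=50 best=210 → r--
[1,10] min(18,5)*9=45 best=210 → r--
[1,9] min(18,4)*8=32 best=210 → r--
[1,8] min(18,20)*7=126 best=210 → l++
[2,8] min(9,20)*6=54 best=210 → l++
[3,8] min(13,20)*5=65 best=210 → l++
[4,8] min(9,20)*4=36 best=210 → l++

l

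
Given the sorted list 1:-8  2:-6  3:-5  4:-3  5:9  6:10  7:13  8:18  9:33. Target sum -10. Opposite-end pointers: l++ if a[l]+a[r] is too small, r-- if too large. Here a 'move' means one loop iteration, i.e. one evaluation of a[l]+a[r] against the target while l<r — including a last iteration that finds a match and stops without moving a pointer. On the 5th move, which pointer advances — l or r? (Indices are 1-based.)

l=1 r=9: -8+33=25 >-10, r--
l=1 r=8: -8+18=10 >-10, r--
l=1 r=7: -8+13=5 >-10, r--
l=1 r=6: -8+10=2 >-10, r--
l=1 r=5: -8+9=1 >-10, r--

r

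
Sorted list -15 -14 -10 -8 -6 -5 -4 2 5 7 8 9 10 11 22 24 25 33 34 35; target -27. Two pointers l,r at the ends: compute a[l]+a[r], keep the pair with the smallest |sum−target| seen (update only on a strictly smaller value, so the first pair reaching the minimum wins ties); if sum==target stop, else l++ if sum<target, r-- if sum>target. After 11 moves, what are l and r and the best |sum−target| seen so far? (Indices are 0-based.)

[0,19] -15+35=20 d=47 * → r--
[0,18] -15+34=19 d=46 * → r--
[0,17] -15+33=18 d=45 * → r--
[0,16] -15+25=10 d=37 * → r--
[0,15] -15+24=9 d=36 * → r--
[0,14] -15+22=7 d=34 * → r--
[0,13] -15+11=-4 d=23 * → r--
[0,12] -15+10=-5 d=22 * → r--
[0,11] -15+9=-6 d=21 * → r--
[0,10] -15+8=-7 d=20 * → r--
[0,9] -15+7=-8 d=19 * → r--

l=0, r=8, best |Δ|=19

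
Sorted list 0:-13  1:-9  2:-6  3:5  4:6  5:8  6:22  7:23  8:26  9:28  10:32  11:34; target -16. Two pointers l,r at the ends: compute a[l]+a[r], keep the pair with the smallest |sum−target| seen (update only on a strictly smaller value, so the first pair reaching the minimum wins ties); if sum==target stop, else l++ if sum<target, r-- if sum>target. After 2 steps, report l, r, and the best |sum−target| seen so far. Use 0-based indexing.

[0,11] -13+34=21 d=37 * → r--
[0,10] -13+32=19 d=35 * → r--

l=0, r=9, best |Δ|=35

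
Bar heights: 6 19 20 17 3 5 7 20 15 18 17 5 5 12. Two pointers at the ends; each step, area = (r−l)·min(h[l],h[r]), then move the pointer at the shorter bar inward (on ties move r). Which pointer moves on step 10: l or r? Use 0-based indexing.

r

[0,13] min(6,12)*13=78 best=78 * → l++
[1,13] min(19,12)*12=144 best=144 * → r--
[1,12] min(19,5)*11=55 best=144 → r--
[1,11] min(19,5)*10=50 best=144 → r--
[1,10] min(19,17)*9=153 best=153 * → r--
[1,9] min(19,18)*8=144 best=153 → r--
[1,8] min(19,15)*7=105 best=153 → r--
[1,7] min(19,20)*6=114 best=153 → l++
[2,7] min(20,20)*5=100 best=153 → r--
[2,6] min(20,7)*4=28 best=153 → r--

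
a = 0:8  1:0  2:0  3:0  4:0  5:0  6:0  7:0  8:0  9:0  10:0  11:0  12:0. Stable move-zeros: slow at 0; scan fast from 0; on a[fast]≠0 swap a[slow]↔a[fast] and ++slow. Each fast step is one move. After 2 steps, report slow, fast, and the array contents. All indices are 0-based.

slow=1, fast=2, a=[8, 0, 0, 0, 0, 0, 0, 0, 0, 0, 0, 0, 0]

slow=0 fast=0: a[fast]=8≠0 swap→a[0]=8, slow++,fast++
slow=1 fast=1: a[fast]=0, fast++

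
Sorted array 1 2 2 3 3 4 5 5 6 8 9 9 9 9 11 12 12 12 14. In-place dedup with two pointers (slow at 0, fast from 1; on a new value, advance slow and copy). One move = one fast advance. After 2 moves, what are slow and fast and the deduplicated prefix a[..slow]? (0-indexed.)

slow=0 fast=1: a[fast]=2≠a[slow]=1 write a[1]=2, slow++,fast++
slow=1 fast=2: a[fast]=2=a[slow] dup, fast++

slow=1, fast=3, prefix=[1, 2]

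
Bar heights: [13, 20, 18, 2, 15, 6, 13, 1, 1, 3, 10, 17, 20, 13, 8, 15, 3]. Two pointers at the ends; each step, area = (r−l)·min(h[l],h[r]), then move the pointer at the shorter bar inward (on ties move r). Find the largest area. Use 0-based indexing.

[0,16] min(13,3)*16=48 best=48 * → r--
[0,15] min(13,15)*15=195 best=195 * → l++
[1,15] min(20,15)*14=210 best=210 * → r--
[1,14] min(20,8)*13=104 best=210 → r--
[1,13] min(20,13)*12=156 best=210 → r--
[1,12] min(20,20)*11=220 best=220 * → r--
[1,11] min(20,17)*10=170 best=220 → r--
[1,10] min(20,10)*9=90 best=220 → r--
[1,9] min(20,3)*8=24 best=220 → r--
[1,8] min(20,1)*7=7 best=220 → r--
[1,7] min(20,1)*6=6 best=220 → r--
[1,6] min(20,13)*5=65 best=220 → r--
[1,5] min(20,6)*4=24 best=220 → r--
[1,4] min(20,15)*3=45 best=220 → r--
[1,3] min(20,2)*2=4 best=220 → r--
[1,2] min(20,18)*1=18 best=220 → r--

max area = 220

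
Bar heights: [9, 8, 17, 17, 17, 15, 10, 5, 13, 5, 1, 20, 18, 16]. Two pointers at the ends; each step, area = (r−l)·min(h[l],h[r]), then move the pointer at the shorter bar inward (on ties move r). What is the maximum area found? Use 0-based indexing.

[0,13] min(9,16)*13=117 best=117 * → l++
[1,13] min(8,16)*12=96 best=117 → l++
[2,13] min(17,16)*11=176 best=176 * → r--
[2,12] min(17,18)*10=170 best=176 → l++
[3,12] min(17,18)*9=153 best=176 → l++
[4,12] min(17,18)*8=136 best=176 → l++
[5,12] min(15,18)*7=105 best=176 → l++
[6,12] min(10,18)*6=60 best=176 → l++
[7,12] min(5,18)*5=25 best=176 → l++
[8,12] min(13,18)*4=52 best=176 → l++
[9,12] min(5,18)*3=15 best=176 → l++
[10,12] min(1,18)*2=2 best=176 → l++
[11,12] min(20,18)*1=18 best=176 → r--

max area = 176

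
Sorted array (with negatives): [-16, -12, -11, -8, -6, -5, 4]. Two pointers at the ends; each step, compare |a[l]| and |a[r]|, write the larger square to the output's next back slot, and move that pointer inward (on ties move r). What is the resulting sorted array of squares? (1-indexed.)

[1,7] |-16|>|4| out[7]=256 → l++
[2,7] |-12|>|4| out[6]=144 → l++
[3,7] |-11|>|4| out[5]=121 → l++
[4,7] |-8|>|4| out[4]=64 → l++
[5,7] |-6|>|4| out[3]=36 → l++
[6,7] |-5|>|4| out[2]=25 → l++
[7,7] |4|<=|4| out[1]=16 → r--

[16, 25, 36, 64, 121, 144, 256]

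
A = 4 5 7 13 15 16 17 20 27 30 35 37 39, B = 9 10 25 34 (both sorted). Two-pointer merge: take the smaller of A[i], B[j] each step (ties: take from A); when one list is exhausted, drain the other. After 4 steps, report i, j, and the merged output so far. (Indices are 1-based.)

i=1 j=1: A[i]=4<=B[j]=9 take 4, i++
i=2 j=1: A[i]=5<=B[j]=9 take 5, i++
i=3 j=1: A[i]=7<=B[j]=9 take 7, i++
i=4 j=1: A[i]=13>B[j]=9 take 9, j++

i=4, j=2, merged so far=[4, 5, 7, 9]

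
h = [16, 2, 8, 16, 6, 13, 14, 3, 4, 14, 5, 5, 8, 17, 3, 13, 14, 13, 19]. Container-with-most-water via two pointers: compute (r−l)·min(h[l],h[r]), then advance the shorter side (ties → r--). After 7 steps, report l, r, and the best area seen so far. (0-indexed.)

l=7, r=18, best area=288

[0,18] min(16,19)*18=288 best=288 * → l++
[1,18] min(2,19)*17=34 best=288 → l++
[2,18] min(8,19)*16=128 best=288 → l++
[3,18] min(16,19)*15=240 best=288 → l++
[4,18] min(6,19)*14=84 best=288 → l++
[5,18] min(13,19)*13=169 best=288 → l++
[6,18] min(14,19)*12=168 best=288 → l++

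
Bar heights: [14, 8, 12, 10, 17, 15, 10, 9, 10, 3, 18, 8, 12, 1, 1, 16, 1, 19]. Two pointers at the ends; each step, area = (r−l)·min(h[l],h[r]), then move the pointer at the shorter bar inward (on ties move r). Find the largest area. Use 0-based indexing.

max area = 238

l=0 r=17: min(14,19)*17=238 best=238 *, l++
l=1 r=17: min(8,19)*16=128 best=238, l++
l=2 r=17: min(12,19)*15=180 best=238, l++
l=3 r=17: min(10,19)*14=140 best=238, l++
l=4 r=17: min(17,19)*13=221 best=238, l++
l=5 r=17: min(15,19)*12=180 best=238, l++
l=6 r=17: min(10,19)*11=110 best=238, l++
l=7 r=17: min(9,19)*10=90 best=238, l++
l=8 r=17: min(10,19)*9=90 best=238, l++
l=9 r=17: min(3,19)*8=24 best=238, l++
l=10 r=17: min(18,19)*7=126 best=238, l++
l=11 r=17: min(8,19)*6=48 best=238, l++
l=12 r=17: min(12,19)*5=60 best=238, l++
l=13 r=17: min(1,19)*4=4 best=238, l++
l=14 r=17: min(1,19)*3=3 best=238, l++
l=15 r=17: min(16,19)*2=32 best=238, l++
l=16 r=17: min(1,19)*1=1 best=238, l++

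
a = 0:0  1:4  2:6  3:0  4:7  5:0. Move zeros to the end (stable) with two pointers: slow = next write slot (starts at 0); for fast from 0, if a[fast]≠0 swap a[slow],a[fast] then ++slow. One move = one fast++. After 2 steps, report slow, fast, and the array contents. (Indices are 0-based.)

slow=1, fast=2, a=[4, 0, 6, 0, 7, 0]

(s=0,f=0) a[fast]=0 → fast++
(s=0,f=1) a[fast]=4≠0 swap→a[0]=4 → slow++,fast++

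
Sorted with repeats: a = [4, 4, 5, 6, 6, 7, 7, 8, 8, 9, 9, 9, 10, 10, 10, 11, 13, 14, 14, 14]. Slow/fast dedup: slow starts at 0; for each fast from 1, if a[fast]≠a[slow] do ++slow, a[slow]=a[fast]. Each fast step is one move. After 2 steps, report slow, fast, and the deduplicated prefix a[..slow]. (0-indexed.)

slow=1, fast=3, prefix=[4, 5]

slow=0 fast=1: a[fast]=4=a[slow] dup, fast++
slow=0 fast=2: a[fast]=5≠a[slow]=4 write a[1]=5, slow++,fast++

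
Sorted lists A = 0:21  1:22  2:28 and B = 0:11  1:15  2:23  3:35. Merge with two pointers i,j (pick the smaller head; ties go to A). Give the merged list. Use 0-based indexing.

i=0 j=0: A[i]=21>B[j]=11 take 11, j++
i=0 j=1: A[i]=21>B[j]=15 take 15, j++
i=0 j=2: A[i]=21<=B[j]=23 take 21, i++
i=1 j=2: A[i]=22<=B[j]=23 take 22, i++
i=2 j=2: A[i]=28>B[j]=23 take 23, j++
i=2 j=3: A[i]=28<=B[j]=35 take 28, i++
i=3 j=3: A done, take B[j]=35, j++

[11, 15, 21, 22, 23, 28, 35]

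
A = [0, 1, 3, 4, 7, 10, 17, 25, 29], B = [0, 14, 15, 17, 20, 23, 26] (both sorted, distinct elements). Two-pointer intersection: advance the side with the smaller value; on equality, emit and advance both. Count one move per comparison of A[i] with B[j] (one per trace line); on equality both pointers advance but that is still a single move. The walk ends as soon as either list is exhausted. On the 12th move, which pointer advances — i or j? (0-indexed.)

i

i=0 j=0: 0==0 emit, i++,j++
i=1 j=1: 1<14, i++
i=2 j=1: 3<14, i++
i=3 j=1: 4<14, i++
i=4 j=1: 7<14, i++
i=5 j=1: 10<14, i++
i=6 j=1: 17>14, j++
i=6 j=2: 17>15, j++
i=6 j=3: 17==17 emit, i++,j++
i=7 j=4: 25>20, j++
i=7 j=5: 25>23, j++
i=7 j=6: 25<26, i++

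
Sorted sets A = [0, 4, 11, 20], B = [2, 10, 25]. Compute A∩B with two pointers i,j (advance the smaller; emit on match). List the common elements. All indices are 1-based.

[i=1,j=1] 0<2 → i++
[i=2,j=1] 4>2 → j++
[i=2,j=2] 4<10 → i++
[i=3,j=2] 11>10 → j++
[i=3,j=3] 11<25 → i++
[i=4,j=3] 20<25 → i++

intersection = []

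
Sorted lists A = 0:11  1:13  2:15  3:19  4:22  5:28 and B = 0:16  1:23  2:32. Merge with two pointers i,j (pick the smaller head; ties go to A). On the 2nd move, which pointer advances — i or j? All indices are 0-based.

i

[i=0,j=0] A[i]=11<=B[j]=16 take 11 → i++
[i=1,j=0] A[i]=13<=B[j]=16 take 13 → i++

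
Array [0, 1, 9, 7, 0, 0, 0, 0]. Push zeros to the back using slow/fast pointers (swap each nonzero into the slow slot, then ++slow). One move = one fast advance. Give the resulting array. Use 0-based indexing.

(s=0,f=0) a[fast]=0 → fast++
(s=0,f=1) a[fast]=1≠0 swap→a[0]=1 → slow++,fast++
(s=1,f=2) a[fast]=9≠0 swap→a[1]=9 → slow++,fast++
(s=2,f=3) a[fast]=7≠0 swap→a[2]=7 → slow++,fast++
(s=3,f=4) a[fast]=0 → fast++
(s=3,f=5) a[fast]=0 → fast++
(s=3,f=6) a[fast]=0 → fast++
(s=3,f=7) a[fast]=0 → fast++

[1, 9, 7, 0, 0, 0, 0, 0]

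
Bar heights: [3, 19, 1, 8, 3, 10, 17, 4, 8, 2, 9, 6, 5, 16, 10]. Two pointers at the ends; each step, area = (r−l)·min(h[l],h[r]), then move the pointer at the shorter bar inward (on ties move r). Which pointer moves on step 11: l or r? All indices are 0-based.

[0,14] min(3,10)*14=42 best=42 * → l++
[1,14] min(19,10)*13=130 best=130 * → r--
[1,13] min(19,16)*12=192 best=192 * → r--
[1,12] min(19,5)*11=55 best=192 → r--
[1,11] min(19,6)*10=60 best=192 → r--
[1,10] min(19,9)*9=81 best=192 → r--
[1,9] min(19,2)*8=16 best=192 → r--
[1,8] min(19,8)*7=56 best=192 → r--
[1,7] min(19,4)*6=24 best=192 → r--
[1,6] min(19,17)*5=85 best=192 → r--
[1,5] min(19,10)*4=40 best=192 → r--

r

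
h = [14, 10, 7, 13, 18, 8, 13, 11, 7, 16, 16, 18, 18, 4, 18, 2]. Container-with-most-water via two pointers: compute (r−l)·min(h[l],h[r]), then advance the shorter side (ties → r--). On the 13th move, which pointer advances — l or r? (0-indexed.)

r

[0,15] min(14,2)*15=30 best=30 * → r--
[0,14] min(14,18)*14=196 best=196 * → l++
[1,14] min(10,18)*13=130 best=196 → l++
[2,14] min(7,18)*12=84 best=196 → l++
[3,14] min(13,18)*11=143 best=196 → l++
[4,14] min(18,18)*10=180 best=196 → r--
[4,13] min(18,4)*9=36 best=196 → r--
[4,12] min(18,18)*8=144 best=196 → r--
[4,11] min(18,18)*7=126 best=196 → r--
[4,10] min(18,16)*6=96 best=196 → r--
[4,9] min(18,16)*5=80 best=196 → r--
[4,8] min(18,7)*4=28 best=196 → r--
[4,7] min(18,11)*3=33 best=196 → r--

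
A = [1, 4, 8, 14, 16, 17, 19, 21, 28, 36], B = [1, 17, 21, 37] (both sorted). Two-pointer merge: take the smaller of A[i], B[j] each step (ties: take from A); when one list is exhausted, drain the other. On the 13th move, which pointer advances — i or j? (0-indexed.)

i

[i=0,j=0] A[i]=1<=B[j]=1 take 1 → i++
[i=1,j=0] A[i]=4>B[j]=1 take 1 → j++
[i=1,j=1] A[i]=4<=B[j]=17 take 4 → i++
[i=2,j=1] A[i]=8<=B[j]=17 take 8 → i++
[i=3,j=1] A[i]=14<=B[j]=17 take 14 → i++
[i=4,j=1] A[i]=16<=B[j]=17 take 16 → i++
[i=5,j=1] A[i]=17<=B[j]=17 take 17 → i++
[i=6,j=1] A[i]=19>B[j]=17 take 17 → j++
[i=6,j=2] A[i]=19<=B[j]=21 take 19 → i++
[i=7,j=2] A[i]=21<=B[j]=21 take 21 → i++
[i=8,j=2] A[i]=28>B[j]=21 take 21 → j++
[i=8,j=3] A[i]=28<=B[j]=37 take 28 → i++
[i=9,j=3] A[i]=36<=B[j]=37 take 36 → i++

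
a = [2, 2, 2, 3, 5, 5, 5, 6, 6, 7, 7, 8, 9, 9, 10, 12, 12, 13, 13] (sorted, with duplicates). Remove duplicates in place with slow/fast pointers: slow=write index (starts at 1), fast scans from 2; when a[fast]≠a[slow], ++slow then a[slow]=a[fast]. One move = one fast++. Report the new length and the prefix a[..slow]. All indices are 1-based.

length 10; prefix = [2, 3, 5, 6, 7, 8, 9, 10, 12, 13]

(s=1,f=2) a[fast]=2=a[slow] dup → fast++
(s=1,f=3) a[fast]=2=a[slow] dup → fast++
(s=1,f=4) a[fast]=3≠a[slow]=2 write a[2]=3 → slow++,fast++
(s=2,f=5) a[fast]=5≠a[slow]=3 write a[3]=5 → slow++,fast++
(s=3,f=6) a[fast]=5=a[slow] dup → fast++
(s=3,f=7) a[fast]=5=a[slow] dup → fast++
(s=3,f=8) a[fast]=6≠a[slow]=5 write a[4]=6 → slow++,fast++
(s=4,f=9) a[fast]=6=a[slow] dup → fast++
(s=4,f=10) a[fast]=7≠a[slow]=6 write a[5]=7 → slow++,fast++
(s=5,f=11) a[fast]=7=a[slow] dup → fast++
(s=5,f=12) a[fast]=8≠a[slow]=7 write a[6]=8 → slow++,fast++
(s=6,f=13) a[fast]=9≠a[slow]=8 write a[7]=9 → slow++,fast++
(s=7,f=14) a[fast]=9=a[slow] dup → fast++
(s=7,f=15) a[fast]=10≠a[slow]=9 write a[8]=10 → slow++,fast++
(s=8,f=16) a[fast]=12≠a[slow]=10 write a[9]=12 → slow++,fast++
(s=9,f=17) a[fast]=12=a[slow] dup → fast++
(s=9,f=18) a[fast]=13≠a[slow]=12 write a[10]=13 → slow++,fast++
(s=10,f=19) a[fast]=13=a[slow] dup → fast++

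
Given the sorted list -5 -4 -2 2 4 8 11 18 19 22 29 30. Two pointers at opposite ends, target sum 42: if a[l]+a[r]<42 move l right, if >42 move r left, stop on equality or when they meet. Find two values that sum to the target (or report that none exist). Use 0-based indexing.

[0,11] -5+30=25 <42 → l++
[1,11] -4+30=26 <42 → l++
[2,11] -2+30=28 <42 → l++
[3,11] 2+30=32 <42 → l++
[4,11] 4+30=34 <42 → l++
[5,11] 8+30=38 <42 → l++
[6,11] 11+30=41 <42 → l++
[7,11] 18+30=48 >42 → r--
[7,10] 18+29=47 >42 → r--
[7,9] 18+22=40 <42 → l++
[8,9] 19+22=41 <42 → l++

no pair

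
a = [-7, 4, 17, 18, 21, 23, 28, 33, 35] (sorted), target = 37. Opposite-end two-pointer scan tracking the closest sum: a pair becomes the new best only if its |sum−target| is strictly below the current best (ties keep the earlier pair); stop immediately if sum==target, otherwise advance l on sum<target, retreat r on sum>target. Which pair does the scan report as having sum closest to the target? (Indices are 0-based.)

pair (4, 33) with sum 37 (|Δ|=0)

[0,8] -7+35=28 d=9 * → l++
[1,8] 4+35=39 d=2 * → r--
[1,7] 4+33=37 d=0 * → stop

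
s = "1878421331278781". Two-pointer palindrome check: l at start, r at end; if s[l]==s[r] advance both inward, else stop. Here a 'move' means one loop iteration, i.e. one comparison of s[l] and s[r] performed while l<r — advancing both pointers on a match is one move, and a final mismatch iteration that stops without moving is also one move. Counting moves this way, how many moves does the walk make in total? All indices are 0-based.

l=0 r=15: '1'=='1', l++,r--
l=1 r=14: '8'=='8', l++,r--
l=2 r=13: '7'=='7', l++,r--
l=3 r=12: '8'=='8', l++,r--
l=4 r=11: '4'!='7', stop

5 moves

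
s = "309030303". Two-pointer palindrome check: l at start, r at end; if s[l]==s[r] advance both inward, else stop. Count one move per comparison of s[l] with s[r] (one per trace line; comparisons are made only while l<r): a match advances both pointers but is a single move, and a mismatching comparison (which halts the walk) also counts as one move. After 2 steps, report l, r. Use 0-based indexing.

l=2, r=6

[0,8] '3'=='3' → l++,r--
[1,7] '0'=='0' → l++,r--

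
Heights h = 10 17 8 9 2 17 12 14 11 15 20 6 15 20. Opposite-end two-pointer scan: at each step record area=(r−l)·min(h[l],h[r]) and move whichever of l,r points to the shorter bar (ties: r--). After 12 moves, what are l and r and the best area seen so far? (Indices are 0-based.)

l=10, r=11, best area=204

[0,13] min(10,20)*13=130 best=130 * → l++
[1,13] min(17,20)*12=204 best=204 * → l++
[2,13] min(8,20)*11=88 best=204 → l++
[3,13] min(9,20)*10=90 best=204 → l++
[4,13] min(2,20)*9=18 best=204 → l++
[5,13] min(17,20)*8=136 best=204 → l++
[6,13] min(12,20)*7=84 best=204 → l++
[7,13] min(14,20)*6=84 best=204 → l++
[8,13] min(11,20)*5=55 best=204 → l++
[9,13] min(15,20)*4=60 best=204 → l++
[10,13] min(20,20)*3=60 best=204 → r--
[10,12] min(20,15)*2=30 best=204 → r--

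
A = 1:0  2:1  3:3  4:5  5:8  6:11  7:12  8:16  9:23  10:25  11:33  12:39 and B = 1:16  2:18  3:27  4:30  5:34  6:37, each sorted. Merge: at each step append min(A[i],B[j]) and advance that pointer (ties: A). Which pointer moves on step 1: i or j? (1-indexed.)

i

[i=1,j=1] A[i]=0<=B[j]=16 take 0 → i++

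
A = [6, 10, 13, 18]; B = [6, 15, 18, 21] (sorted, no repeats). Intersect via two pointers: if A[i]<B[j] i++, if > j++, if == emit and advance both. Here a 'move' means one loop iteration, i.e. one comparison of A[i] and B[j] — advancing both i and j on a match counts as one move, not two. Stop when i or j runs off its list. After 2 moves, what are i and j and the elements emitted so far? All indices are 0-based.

i=2, j=1, emitted=[6]

[i=0,j=0] 6==6 emit → i++,j++
[i=1,j=1] 10<15 → i++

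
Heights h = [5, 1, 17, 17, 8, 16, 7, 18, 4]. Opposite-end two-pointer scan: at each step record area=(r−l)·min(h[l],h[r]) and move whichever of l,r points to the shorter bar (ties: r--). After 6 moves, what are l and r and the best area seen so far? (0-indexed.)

l=0 r=8: min(5,4)*8=32 best=32 *, r--
l=0 r=7: min(5,18)*7=35 best=35 *, l++
l=1 r=7: min(1,18)*6=6 best=35, l++
l=2 r=7: min(17,18)*5=85 best=85 *, l++
l=3 r=7: min(17,18)*4=68 best=85, l++
l=4 r=7: min(8,18)*3=24 best=85, l++

l=5, r=7, best area=85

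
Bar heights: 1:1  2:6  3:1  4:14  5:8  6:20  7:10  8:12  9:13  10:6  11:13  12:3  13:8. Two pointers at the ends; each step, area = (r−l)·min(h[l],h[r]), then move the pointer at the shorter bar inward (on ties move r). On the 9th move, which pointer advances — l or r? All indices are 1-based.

r

[1,13] min(1,8)*12=12 best=12 * → l++
[2,13] min(6,8)*11=66 best=66 * → l++
[3,13] min(1,8)*10=10 best=66 → l++
[4,13] min(14,8)*9=72 best=72 * → r--
[4,12] min(14,3)*8=24 best=72 → r--
[4,11] min(14,13)*7=91 best=91 * → r--
[4,10] min(14,6)*6=36 best=91 → r--
[4,9] min(14,13)*5=65 best=91 → r--
[4,8] min(14,12)*4=48 best=91 → r--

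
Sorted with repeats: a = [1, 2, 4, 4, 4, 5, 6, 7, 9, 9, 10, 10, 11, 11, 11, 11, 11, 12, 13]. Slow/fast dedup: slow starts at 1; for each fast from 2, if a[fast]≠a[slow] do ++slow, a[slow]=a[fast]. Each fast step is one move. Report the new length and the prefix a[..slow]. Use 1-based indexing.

length 11; prefix = [1, 2, 4, 5, 6, 7, 9, 10, 11, 12, 13]

(s=1,f=2) a[fast]=2≠a[slow]=1 write a[2]=2 → slow++,fast++
(s=2,f=3) a[fast]=4≠a[slow]=2 write a[3]=4 → slow++,fast++
(s=3,f=4) a[fast]=4=a[slow] dup → fast++
(s=3,f=5) a[fast]=4=a[slow] dup → fast++
(s=3,f=6) a[fast]=5≠a[slow]=4 write a[4]=5 → slow++,fast++
(s=4,f=7) a[fast]=6≠a[slow]=5 write a[5]=6 → slow++,fast++
(s=5,f=8) a[fast]=7≠a[slow]=6 write a[6]=7 → slow++,fast++
(s=6,f=9) a[fast]=9≠a[slow]=7 write a[7]=9 → slow++,fast++
(s=7,f=10) a[fast]=9=a[slow] dup → fast++
(s=7,f=11) a[fast]=10≠a[slow]=9 write a[8]=10 → slow++,fast++
(s=8,f=12) a[fast]=10=a[slow] dup → fast++
(s=8,f=13) a[fast]=11≠a[slow]=10 write a[9]=11 → slow++,fast++
(s=9,f=14) a[fast]=11=a[slow] dup → fast++
(s=9,f=15) a[fast]=11=a[slow] dup → fast++
(s=9,f=16) a[fast]=11=a[slow] dup → fast++
(s=9,f=17) a[fast]=11=a[slow] dup → fast++
(s=9,f=18) a[fast]=12≠a[slow]=11 write a[10]=12 → slow++,fast++
(s=10,f=19) a[fast]=13≠a[slow]=12 write a[11]=13 → slow++,fast++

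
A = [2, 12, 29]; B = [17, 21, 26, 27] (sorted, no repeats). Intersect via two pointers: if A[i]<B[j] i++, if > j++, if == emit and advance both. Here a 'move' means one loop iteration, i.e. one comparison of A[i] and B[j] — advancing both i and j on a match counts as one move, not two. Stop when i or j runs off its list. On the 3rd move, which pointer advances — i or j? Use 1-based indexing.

j

[i=1,j=1] 2<17 → i++
[i=2,j=1] 12<17 → i++
[i=3,j=1] 29>17 → j++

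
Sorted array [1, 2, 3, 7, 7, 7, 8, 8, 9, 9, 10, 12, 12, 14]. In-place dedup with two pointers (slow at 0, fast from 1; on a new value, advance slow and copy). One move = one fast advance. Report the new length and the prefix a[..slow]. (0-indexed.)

slow=0 fast=1: a[fast]=2≠a[slow]=1 write a[1]=2, slow++,fast++
slow=1 fast=2: a[fast]=3≠a[slow]=2 write a[2]=3, slow++,fast++
slow=2 fast=3: a[fast]=7≠a[slow]=3 write a[3]=7, slow++,fast++
slow=3 fast=4: a[fast]=7=a[slow] dup, fast++
slow=3 fast=5: a[fast]=7=a[slow] dup, fast++
slow=3 fast=6: a[fast]=8≠a[slow]=7 write a[4]=8, slow++,fast++
slow=4 fast=7: a[fast]=8=a[slow] dup, fast++
slow=4 fast=8: a[fast]=9≠a[slow]=8 write a[5]=9, slow++,fast++
slow=5 fast=9: a[fast]=9=a[slow] dup, fast++
slow=5 fast=10: a[fast]=10≠a[slow]=9 write a[6]=10, slow++,fast++
slow=6 fast=11: a[fast]=12≠a[slow]=10 write a[7]=12, slow++,fast++
slow=7 fast=12: a[fast]=12=a[slow] dup, fast++
slow=7 fast=13: a[fast]=14≠a[slow]=12 write a[8]=14, slow++,fast++

length 9; prefix = [1, 2, 3, 7, 8, 9, 10, 12, 14]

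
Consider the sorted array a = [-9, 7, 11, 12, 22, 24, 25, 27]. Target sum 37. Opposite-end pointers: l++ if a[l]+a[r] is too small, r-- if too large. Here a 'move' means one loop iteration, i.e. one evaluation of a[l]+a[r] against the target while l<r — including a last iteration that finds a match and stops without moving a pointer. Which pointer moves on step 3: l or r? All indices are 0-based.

r

[0,7] -9+27=18 <37 → l++
[1,7] 7+27=34 <37 → l++
[2,7] 11+27=38 >37 → r--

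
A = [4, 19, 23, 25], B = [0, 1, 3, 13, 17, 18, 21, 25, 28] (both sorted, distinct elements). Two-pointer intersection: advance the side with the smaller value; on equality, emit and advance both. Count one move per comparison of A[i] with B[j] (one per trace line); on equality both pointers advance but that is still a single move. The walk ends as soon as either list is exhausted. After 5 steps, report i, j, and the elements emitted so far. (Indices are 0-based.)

i=1, j=4, emitted=[]

[i=0,j=0] 4>0 → j++
[i=0,j=1] 4>1 → j++
[i=0,j=2] 4>3 → j++
[i=0,j=3] 4<13 → i++
[i=1,j=3] 19>13 → j++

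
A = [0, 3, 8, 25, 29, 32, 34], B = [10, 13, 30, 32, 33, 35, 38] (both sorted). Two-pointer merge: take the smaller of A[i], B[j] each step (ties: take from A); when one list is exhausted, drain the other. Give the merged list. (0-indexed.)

[i=0,j=0] A[i]=0<=B[j]=10 take 0 → i++
[i=1,j=0] A[i]=3<=B[j]=10 take 3 → i++
[i=2,j=0] A[i]=8<=B[j]=10 take 8 → i++
[i=3,j=0] A[i]=25>B[j]=10 take 10 → j++
[i=3,j=1] A[i]=25>B[j]=13 take 13 → j++
[i=3,j=2] A[i]=25<=B[j]=30 take 25 → i++
[i=4,j=2] A[i]=29<=B[j]=30 take 29 → i++
[i=5,j=2] A[i]=32>B[j]=30 take 30 → j++
[i=5,j=3] A[i]=32<=B[j]=32 take 32 → i++
[i=6,j=3] A[i]=34>B[j]=32 take 32 → j++
[i=6,j=4] A[i]=34>B[j]=33 take 33 → j++
[i=6,j=5] A[i]=34<=B[j]=35 take 34 → i++
[i=7,j=5] A done, take B[j]=35 → j++
[i=7,j=6] A done, take B[j]=38 → j++

[0, 3, 8, 10, 13, 25, 29, 30, 32, 32, 33, 34, 35, 38]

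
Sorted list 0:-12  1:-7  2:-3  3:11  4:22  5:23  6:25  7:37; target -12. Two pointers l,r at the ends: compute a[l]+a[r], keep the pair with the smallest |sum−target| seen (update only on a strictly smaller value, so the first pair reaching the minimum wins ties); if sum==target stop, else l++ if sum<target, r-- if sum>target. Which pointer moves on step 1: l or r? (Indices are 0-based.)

r

l=0 r=7: -12+37=25 d=37 *, r--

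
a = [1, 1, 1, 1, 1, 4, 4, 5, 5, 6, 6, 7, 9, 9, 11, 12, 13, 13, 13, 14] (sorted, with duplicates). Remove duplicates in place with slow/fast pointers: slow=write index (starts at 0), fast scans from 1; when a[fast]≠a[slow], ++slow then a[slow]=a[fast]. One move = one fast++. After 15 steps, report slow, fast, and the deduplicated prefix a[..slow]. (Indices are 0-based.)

slow=7, fast=16, prefix=[1, 4, 5, 6, 7, 9, 11, 12]

(s=0,f=1) a[fast]=1=a[slow] dup → fast++
(s=0,f=2) a[fast]=1=a[slow] dup → fast++
(s=0,f=3) a[fast]=1=a[slow] dup → fast++
(s=0,f=4) a[fast]=1=a[slow] dup → fast++
(s=0,f=5) a[fast]=4≠a[slow]=1 write a[1]=4 → slow++,fast++
(s=1,f=6) a[fast]=4=a[slow] dup → fast++
(s=1,f=7) a[fast]=5≠a[slow]=4 write a[2]=5 → slow++,fast++
(s=2,f=8) a[fast]=5=a[slow] dup → fast++
(s=2,f=9) a[fast]=6≠a[slow]=5 write a[3]=6 → slow++,fast++
(s=3,f=10) a[fast]=6=a[slow] dup → fast++
(s=3,f=11) a[fast]=7≠a[slow]=6 write a[4]=7 → slow++,fast++
(s=4,f=12) a[fast]=9≠a[slow]=7 write a[5]=9 → slow++,fast++
(s=5,f=13) a[fast]=9=a[slow] dup → fast++
(s=5,f=14) a[fast]=11≠a[slow]=9 write a[6]=11 → slow++,fast++
(s=6,f=15) a[fast]=12≠a[slow]=11 write a[7]=12 → slow++,fast++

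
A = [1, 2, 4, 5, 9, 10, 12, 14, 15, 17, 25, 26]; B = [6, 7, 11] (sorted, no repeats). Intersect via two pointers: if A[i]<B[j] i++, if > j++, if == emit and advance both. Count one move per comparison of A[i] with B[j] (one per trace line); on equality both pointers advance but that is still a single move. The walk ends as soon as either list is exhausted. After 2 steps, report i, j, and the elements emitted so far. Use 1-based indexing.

i=3, j=1, emitted=[]

i=1 j=1: 1<6, i++
i=2 j=1: 2<6, i++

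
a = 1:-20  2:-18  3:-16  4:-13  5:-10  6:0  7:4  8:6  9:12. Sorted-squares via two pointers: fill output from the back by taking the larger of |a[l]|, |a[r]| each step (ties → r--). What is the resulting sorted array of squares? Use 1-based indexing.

l=1 r=9: |-20|>|12| out[9]=400, l++
l=2 r=9: |-18|>|12| out[8]=324, l++
l=3 r=9: |-16|>|12| out[7]=256, l++
l=4 r=9: |-13|>|12| out[6]=169, l++
l=5 r=9: |-10|<=|12| out[5]=144, r--
l=5 r=8: |-10|>|6| out[4]=100, l++
l=6 r=8: |0|<=|6| out[3]=36, r--
l=6 r=7: |0|<=|4| out[2]=16, r--
l=6 r=6: |0|<=|0| out[1]=0, r--

[0, 16, 36, 100, 144, 169, 256, 324, 400]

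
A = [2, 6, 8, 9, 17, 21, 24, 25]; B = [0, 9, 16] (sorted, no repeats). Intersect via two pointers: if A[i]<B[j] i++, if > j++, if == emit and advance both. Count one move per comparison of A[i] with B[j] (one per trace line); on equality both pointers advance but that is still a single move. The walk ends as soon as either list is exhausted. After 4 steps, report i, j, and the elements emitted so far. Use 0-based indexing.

[i=0,j=0] 2>0 → j++
[i=0,j=1] 2<9 → i++
[i=1,j=1] 6<9 → i++
[i=2,j=1] 8<9 → i++

i=3, j=1, emitted=[]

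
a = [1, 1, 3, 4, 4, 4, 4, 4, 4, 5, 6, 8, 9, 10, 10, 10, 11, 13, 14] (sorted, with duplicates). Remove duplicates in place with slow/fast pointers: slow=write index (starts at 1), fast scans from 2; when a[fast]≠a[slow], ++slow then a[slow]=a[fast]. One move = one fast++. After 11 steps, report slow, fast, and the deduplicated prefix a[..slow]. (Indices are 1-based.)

slow=6, fast=13, prefix=[1, 3, 4, 5, 6, 8]

(s=1,f=2) a[fast]=1=a[slow] dup → fast++
(s=1,f=3) a[fast]=3≠a[slow]=1 write a[2]=3 → slow++,fast++
(s=2,f=4) a[fast]=4≠a[slow]=3 write a[3]=4 → slow++,fast++
(s=3,f=5) a[fast]=4=a[slow] dup → fast++
(s=3,f=6) a[fast]=4=a[slow] dup → fast++
(s=3,f=7) a[fast]=4=a[slow] dup → fast++
(s=3,f=8) a[fast]=4=a[slow] dup → fast++
(s=3,f=9) a[fast]=4=a[slow] dup → fast++
(s=3,f=10) a[fast]=5≠a[slow]=4 write a[4]=5 → slow++,fast++
(s=4,f=11) a[fast]=6≠a[slow]=5 write a[5]=6 → slow++,fast++
(s=5,f=12) a[fast]=8≠a[slow]=6 write a[6]=8 → slow++,fast++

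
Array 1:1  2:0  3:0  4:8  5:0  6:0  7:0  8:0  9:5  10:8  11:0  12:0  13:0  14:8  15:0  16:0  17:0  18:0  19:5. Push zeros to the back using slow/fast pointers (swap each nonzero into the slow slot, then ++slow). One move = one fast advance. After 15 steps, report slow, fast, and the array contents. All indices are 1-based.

slow=6, fast=16, a=[1, 8, 5, 8, 8, 0, 0, 0, 0, 0, 0, 0, 0, 0, 0, 0, 0, 0, 5]

(s=1,f=1) a[fast]=1≠0 swap→a[1]=1 → slow++,fast++
(s=2,f=2) a[fast]=0 → fast++
(s=2,f=3) a[fast]=0 → fast++
(s=2,f=4) a[fast]=8≠0 swap→a[2]=8 → slow++,fast++
(s=3,f=5) a[fast]=0 → fast++
(s=3,f=6) a[fast]=0 → fast++
(s=3,f=7) a[fast]=0 → fast++
(s=3,f=8) a[fast]=0 → fast++
(s=3,f=9) a[fast]=5≠0 swap→a[3]=5 → slow++,fast++
(s=4,f=10) a[fast]=8≠0 swap→a[4]=8 → slow++,fast++
(s=5,f=11) a[fast]=0 → fast++
(s=5,f=12) a[fast]=0 → fast++
(s=5,f=13) a[fast]=0 → fast++
(s=5,f=14) a[fast]=8≠0 swap→a[5]=8 → slow++,fast++
(s=6,f=15) a[fast]=0 → fast++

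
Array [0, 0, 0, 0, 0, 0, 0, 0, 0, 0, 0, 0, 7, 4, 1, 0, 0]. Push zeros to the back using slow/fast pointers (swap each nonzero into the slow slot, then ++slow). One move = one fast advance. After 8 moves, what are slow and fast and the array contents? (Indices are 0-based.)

slow=0, fast=8, a=[0, 0, 0, 0, 0, 0, 0, 0, 0, 0, 0, 0, 7, 4, 1, 0, 0]

(s=0,f=0) a[fast]=0 → fast++
(s=0,f=1) a[fast]=0 → fast++
(s=0,f=2) a[fast]=0 → fast++
(s=0,f=3) a[fast]=0 → fast++
(s=0,f=4) a[fast]=0 → fast++
(s=0,f=5) a[fast]=0 → fast++
(s=0,f=6) a[fast]=0 → fast++
(s=0,f=7) a[fast]=0 → fast++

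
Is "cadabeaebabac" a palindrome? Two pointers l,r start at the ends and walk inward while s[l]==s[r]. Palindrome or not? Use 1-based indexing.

l=1 r=13: 'c'=='c', l++,r--
l=2 r=12: 'a'=='a', l++,r--
l=3 r=11: 'd'!='b', stop

not a palindrome (mismatch at 3,11)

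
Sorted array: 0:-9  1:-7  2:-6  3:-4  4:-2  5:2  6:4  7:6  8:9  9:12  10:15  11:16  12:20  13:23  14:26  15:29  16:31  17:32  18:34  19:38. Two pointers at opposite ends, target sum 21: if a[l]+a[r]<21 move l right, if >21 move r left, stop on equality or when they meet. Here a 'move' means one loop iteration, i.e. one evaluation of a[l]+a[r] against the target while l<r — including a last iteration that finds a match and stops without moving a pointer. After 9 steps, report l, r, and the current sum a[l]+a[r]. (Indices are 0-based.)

l=0 r=19: -9+38=29 >21, r--
l=0 r=18: -9+34=25 >21, r--
l=0 r=17: -9+32=23 >21, r--
l=0 r=16: -9+31=22 >21, r--
l=0 r=15: -9+29=20 <21, l++
l=1 r=15: -7+29=22 >21, r--
l=1 r=14: -7+26=19 <21, l++
l=2 r=14: -6+26=20 <21, l++
l=3 r=14: -4+26=22 >21, r--

l=3, r=13, sum=19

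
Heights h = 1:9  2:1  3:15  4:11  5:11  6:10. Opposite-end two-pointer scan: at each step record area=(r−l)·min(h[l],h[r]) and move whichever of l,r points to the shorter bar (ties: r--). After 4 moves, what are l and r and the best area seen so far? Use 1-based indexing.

l=3, r=4, best area=45

l=1 r=6: min(9,10)*5=45 best=45 *, l++
l=2 r=6: min(1,10)*4=4 best=45, l++
l=3 r=6: min(15,10)*3=30 best=45, r--
l=3 r=5: min(15,11)*2=22 best=45, r--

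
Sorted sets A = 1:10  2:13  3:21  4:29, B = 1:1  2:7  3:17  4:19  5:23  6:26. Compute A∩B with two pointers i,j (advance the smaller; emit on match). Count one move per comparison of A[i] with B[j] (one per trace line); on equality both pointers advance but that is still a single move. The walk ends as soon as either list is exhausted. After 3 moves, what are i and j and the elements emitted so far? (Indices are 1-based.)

[i=1,j=1] 10>1 → j++
[i=1,j=2] 10>7 → j++
[i=1,j=3] 10<17 → i++

i=2, j=3, emitted=[]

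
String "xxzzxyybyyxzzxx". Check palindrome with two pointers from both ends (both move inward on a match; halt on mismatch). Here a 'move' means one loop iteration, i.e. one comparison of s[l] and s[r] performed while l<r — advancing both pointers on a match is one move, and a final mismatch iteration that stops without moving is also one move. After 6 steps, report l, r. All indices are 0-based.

l=0 r=14: 'x'=='x', l++,r--
l=1 r=13: 'x'=='x', l++,r--
l=2 r=12: 'z'=='z', l++,r--
l=3 r=11: 'z'=='z', l++,r--
l=4 r=10: 'x'=='x', l++,r--
l=5 r=9: 'y'=='y', l++,r--

l=6, r=8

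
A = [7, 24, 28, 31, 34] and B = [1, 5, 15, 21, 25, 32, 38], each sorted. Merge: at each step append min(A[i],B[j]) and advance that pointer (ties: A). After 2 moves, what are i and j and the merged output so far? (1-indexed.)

[i=1,j=1] A[i]=7>B[j]=1 take 1 → j++
[i=1,j=2] A[i]=7>B[j]=5 take 5 → j++

i=1, j=3, merged so far=[1, 5]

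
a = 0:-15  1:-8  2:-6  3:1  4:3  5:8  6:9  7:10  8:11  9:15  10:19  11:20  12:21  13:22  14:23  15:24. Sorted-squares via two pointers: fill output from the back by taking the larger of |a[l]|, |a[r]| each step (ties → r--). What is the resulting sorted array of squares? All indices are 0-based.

[1, 9, 36, 64, 64, 81, 100, 121, 225, 225, 361, 400, 441, 484, 529, 576]

l=0 r=15: |-15|<=|24| out[15]=576, r--
l=0 r=14: |-15|<=|23| out[14]=529, r--
l=0 r=13: |-15|<=|22| out[13]=484, r--
l=0 r=12: |-15|<=|21| out[12]=441, r--
l=0 r=11: |-15|<=|20| out[11]=400, r--
l=0 r=10: |-15|<=|19| out[10]=361, r--
l=0 r=9: |-15|<=|15| out[9]=225, r--
l=0 r=8: |-15|>|11| out[8]=225, l++
l=1 r=8: |-8|<=|11| out[7]=121, r--
l=1 r=7: |-8|<=|10| out[6]=100, r--
l=1 r=6: |-8|<=|9| out[5]=81, r--
l=1 r=5: |-8|<=|8| out[4]=64, r--
l=1 r=4: |-8|>|3| out[3]=64, l++
l=2 r=4: |-6|>|3| out[2]=36, l++
l=3 r=4: |1|<=|3| out[1]=9, r--
l=3 r=3: |1|<=|1| out[0]=1, r--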